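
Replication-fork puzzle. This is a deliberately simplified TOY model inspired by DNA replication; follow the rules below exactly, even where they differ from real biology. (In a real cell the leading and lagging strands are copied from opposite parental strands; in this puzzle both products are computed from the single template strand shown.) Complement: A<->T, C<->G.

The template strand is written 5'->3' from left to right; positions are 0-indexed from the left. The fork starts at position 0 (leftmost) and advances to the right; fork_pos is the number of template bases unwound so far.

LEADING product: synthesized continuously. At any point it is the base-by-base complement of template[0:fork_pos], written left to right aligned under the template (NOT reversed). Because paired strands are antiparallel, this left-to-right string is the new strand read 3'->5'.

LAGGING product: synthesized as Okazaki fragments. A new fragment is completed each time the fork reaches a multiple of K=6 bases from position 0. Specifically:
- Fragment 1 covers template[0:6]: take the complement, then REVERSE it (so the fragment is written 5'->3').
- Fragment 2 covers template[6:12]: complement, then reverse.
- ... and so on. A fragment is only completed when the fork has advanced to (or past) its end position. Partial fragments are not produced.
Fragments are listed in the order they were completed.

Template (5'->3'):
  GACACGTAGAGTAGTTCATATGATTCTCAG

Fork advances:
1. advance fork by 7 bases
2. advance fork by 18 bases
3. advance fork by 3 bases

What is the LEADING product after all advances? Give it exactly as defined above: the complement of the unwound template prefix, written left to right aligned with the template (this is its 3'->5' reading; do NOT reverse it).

Answer: CTGTGCATCTCATCAAGTATACTAAGAG

Derivation:
Step 1: advance 7 -> fork_pos = 0 + 7 = 7.
Step 2: advance 18 -> fork_pos = 7 + 18 = 25.
Step 3: advance 3 -> fork_pos = 25 + 3 = 28.
Unwound prefix: template[0:28] = GACACGTAGAGTAGTTCATATGATTCTC
Complement it base by base (A<->T, C<->G), keeping left-to-right order:
  [0:5] GACAC -> CTGTG
  [5:10] GTAGA -> CATCT
  [10:15] GTAGT -> CATCA
  [15:20] TCATA -> AGTAT
  [20:25] TGATT -> ACTAA
  [25:28] CTC -> GAG
Concatenate: CTGTGCATCTCATCAAGTATACTAAGAG (length 28; written aligned with the template, i.e. 3'->5').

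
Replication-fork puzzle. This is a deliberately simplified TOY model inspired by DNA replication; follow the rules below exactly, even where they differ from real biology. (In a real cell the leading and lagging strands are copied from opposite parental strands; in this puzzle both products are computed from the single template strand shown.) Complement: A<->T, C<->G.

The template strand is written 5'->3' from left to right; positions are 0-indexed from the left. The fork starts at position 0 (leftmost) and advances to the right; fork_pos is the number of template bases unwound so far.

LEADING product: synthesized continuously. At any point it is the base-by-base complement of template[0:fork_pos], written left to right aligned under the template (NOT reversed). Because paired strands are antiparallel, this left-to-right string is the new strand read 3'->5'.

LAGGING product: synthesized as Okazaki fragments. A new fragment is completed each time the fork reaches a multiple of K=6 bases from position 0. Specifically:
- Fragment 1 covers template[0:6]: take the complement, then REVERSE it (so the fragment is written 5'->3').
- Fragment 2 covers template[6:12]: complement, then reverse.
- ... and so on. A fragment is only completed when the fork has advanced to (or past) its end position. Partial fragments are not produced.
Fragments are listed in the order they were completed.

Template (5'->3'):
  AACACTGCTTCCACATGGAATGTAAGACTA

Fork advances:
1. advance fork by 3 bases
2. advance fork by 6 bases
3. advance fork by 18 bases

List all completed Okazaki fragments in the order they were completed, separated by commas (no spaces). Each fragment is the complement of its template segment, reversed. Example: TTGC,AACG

Answer: AGTGTT,GGAAGC,CCATGT,TACATT

Derivation:
Step 1: advance 3 -> fork_pos = 0 + 3 = 3. Next multiple of 6 is 6 (not reached); still 0 fragment(s).
Step 2: advance 6 -> fork_pos = 3 + 6 = 9. Reached multiple(s) of 6: 6 -> fragment 1 completed (1 total).
Step 3: advance 18 -> fork_pos = 9 + 18 = 27. Reached multiple(s) of 6: 12, 18, 24 -> fragments 2-4 completed (4 total).
Final fork_pos = 27, so 4 fragment(s) are complete. Build each: template segment -> complement -> reverse.
Fragment 1: template[0:6] = AACACT -> complement TTGTGA -> reversed AGTGTT
Fragment 2: template[6:12] = GCTTCC -> complement CGAAGG -> reversed GGAAGC
Fragment 3: template[12:18] = ACATGG -> complement TGTACC -> reversed CCATGT
Fragment 4: template[18:24] = AATGTA -> complement TTACAT -> reversed TACATT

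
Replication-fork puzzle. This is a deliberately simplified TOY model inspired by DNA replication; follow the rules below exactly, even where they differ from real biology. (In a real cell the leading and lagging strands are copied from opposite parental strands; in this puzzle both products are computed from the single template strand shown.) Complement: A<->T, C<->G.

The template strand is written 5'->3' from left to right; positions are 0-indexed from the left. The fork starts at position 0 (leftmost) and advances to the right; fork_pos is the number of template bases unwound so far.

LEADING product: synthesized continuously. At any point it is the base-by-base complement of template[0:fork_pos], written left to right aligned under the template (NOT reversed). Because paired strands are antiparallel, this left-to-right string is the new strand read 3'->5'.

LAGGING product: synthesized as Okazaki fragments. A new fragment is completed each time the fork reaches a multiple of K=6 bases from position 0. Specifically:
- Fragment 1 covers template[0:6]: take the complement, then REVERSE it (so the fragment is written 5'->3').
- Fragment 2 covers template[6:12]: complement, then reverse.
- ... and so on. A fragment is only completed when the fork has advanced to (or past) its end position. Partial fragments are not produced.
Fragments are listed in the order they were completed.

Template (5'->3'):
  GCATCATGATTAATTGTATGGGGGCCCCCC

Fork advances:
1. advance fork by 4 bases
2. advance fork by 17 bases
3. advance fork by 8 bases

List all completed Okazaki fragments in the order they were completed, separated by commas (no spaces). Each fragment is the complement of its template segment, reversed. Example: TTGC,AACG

Answer: TGATGC,TAATCA,TACAAT,CCCCCA

Derivation:
Step 1: advance 4 -> fork_pos = 0 + 4 = 4. Next multiple of 6 is 6 (not reached); still 0 fragment(s).
Step 2: advance 17 -> fork_pos = 4 + 17 = 21. Reached multiple(s) of 6: 6, 12, 18 -> fragments 1-3 completed (3 total).
Step 3: advance 8 -> fork_pos = 21 + 8 = 29. Reached multiple(s) of 6: 24 -> fragment 4 completed (4 total).
Final fork_pos = 29, so 4 fragment(s) are complete. Build each: template segment -> complement -> reverse.
Fragment 1: template[0:6] = GCATCA -> complement CGTAGT -> reversed TGATGC
Fragment 2: template[6:12] = TGATTA -> complement ACTAAT -> reversed TAATCA
Fragment 3: template[12:18] = ATTGTA -> complement TAACAT -> reversed TACAAT
Fragment 4: template[18:24] = TGGGGG -> complement ACCCCC -> reversed CCCCCA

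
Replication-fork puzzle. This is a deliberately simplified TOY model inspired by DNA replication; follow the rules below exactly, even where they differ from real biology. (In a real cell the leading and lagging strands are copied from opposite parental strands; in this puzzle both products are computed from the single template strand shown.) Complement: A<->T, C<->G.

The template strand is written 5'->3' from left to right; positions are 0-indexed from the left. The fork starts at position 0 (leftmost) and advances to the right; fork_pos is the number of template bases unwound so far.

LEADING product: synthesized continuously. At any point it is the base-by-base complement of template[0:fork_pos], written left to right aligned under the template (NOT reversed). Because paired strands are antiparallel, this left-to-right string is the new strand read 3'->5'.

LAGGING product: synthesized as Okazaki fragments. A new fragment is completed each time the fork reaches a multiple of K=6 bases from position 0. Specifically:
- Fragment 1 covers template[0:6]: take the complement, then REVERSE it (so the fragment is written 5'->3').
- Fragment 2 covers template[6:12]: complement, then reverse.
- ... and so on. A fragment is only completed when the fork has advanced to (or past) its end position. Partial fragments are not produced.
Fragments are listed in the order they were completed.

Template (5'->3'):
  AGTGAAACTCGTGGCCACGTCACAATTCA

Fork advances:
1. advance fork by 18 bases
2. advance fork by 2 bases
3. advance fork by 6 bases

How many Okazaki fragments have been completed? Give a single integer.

Step 1: advance 18 -> fork_pos = 0 + 18 = 18. Reached multiple(s) of 6: 6, 12, 18 -> fragments 1-3 completed (3 total).
Step 2: advance 2 -> fork_pos = 18 + 2 = 20. Next multiple of 6 is 24 (not reached); still 3 fragment(s).
Step 3: advance 6 -> fork_pos = 20 + 6 = 26. Reached multiple(s) of 6: 24 -> fragment 4 completed (4 total).
Check: final fork_pos = 26; the multiples of 6 that are <= 26 are 6..24 -> 26 // 6 = 4 completed fragment(s).

Answer: 4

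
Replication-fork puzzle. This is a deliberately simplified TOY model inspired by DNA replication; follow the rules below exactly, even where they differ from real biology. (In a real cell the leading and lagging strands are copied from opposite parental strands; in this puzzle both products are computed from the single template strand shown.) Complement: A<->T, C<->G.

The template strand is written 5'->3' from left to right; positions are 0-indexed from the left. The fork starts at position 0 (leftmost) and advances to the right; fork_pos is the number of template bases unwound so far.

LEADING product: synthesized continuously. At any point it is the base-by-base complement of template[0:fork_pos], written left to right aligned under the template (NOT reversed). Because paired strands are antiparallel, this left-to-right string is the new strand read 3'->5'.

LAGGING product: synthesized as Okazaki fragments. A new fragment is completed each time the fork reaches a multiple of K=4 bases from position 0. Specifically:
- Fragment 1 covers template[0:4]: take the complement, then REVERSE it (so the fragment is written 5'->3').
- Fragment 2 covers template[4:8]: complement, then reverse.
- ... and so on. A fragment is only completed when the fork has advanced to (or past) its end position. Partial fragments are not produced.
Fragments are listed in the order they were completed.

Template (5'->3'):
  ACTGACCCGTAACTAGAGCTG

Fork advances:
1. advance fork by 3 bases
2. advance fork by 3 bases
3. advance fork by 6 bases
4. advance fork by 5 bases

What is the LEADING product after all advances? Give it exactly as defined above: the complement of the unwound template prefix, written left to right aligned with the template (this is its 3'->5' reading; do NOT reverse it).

Step 1: advance 3 -> fork_pos = 0 + 3 = 3.
Step 2: advance 3 -> fork_pos = 3 + 3 = 6.
Step 3: advance 6 -> fork_pos = 6 + 6 = 12.
Step 4: advance 5 -> fork_pos = 12 + 5 = 17.
Unwound prefix: template[0:17] = ACTGACCCGTAACTAGA
Complement it base by base (A<->T, C<->G), keeping left-to-right order:
  [0:5] ACTGA -> TGACT
  [5:10] CCCGT -> GGGCA
  [10:15] AACTA -> TTGAT
  [15:17] GA -> CT
Concatenate: TGACTGGGCATTGATCT (length 17; written aligned with the template, i.e. 3'->5').

Answer: TGACTGGGCATTGATCT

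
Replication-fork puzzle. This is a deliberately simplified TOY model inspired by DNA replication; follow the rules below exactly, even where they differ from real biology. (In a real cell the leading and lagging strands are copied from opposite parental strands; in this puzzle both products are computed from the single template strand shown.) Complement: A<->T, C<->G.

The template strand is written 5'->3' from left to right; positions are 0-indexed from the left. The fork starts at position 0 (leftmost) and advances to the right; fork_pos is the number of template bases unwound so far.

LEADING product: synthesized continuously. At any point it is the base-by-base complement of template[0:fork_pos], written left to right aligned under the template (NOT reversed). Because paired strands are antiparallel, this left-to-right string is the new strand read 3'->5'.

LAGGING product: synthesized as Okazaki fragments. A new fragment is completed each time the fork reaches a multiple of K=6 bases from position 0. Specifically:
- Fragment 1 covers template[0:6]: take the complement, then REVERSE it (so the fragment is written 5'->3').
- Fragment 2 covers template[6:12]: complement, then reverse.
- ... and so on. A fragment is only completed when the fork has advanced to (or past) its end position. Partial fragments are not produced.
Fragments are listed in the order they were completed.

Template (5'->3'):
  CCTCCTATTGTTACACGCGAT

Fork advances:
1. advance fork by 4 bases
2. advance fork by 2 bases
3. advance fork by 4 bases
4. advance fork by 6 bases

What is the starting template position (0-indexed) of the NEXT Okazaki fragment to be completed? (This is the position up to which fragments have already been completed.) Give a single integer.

Step 1: advance 4 -> fork_pos = 0 + 4 = 4. Next multiple of 6 is 6 (not reached); still 0 fragment(s).
Step 2: advance 2 -> fork_pos = 4 + 2 = 6. Reached multiple(s) of 6: 6 -> fragment 1 completed (1 total).
Step 3: advance 4 -> fork_pos = 6 + 4 = 10. Next multiple of 6 is 12 (not reached); still 1 fragment(s).
Step 4: advance 6 -> fork_pos = 10 + 6 = 16. Reached multiple(s) of 6: 12 -> fragment 2 completed (2 total).
2 fragment(s) completed, covering template[0:12] (2 x 6 = 12). The next fragment, fragment 3, covers template[12:18], so it starts at position 12.

Answer: 12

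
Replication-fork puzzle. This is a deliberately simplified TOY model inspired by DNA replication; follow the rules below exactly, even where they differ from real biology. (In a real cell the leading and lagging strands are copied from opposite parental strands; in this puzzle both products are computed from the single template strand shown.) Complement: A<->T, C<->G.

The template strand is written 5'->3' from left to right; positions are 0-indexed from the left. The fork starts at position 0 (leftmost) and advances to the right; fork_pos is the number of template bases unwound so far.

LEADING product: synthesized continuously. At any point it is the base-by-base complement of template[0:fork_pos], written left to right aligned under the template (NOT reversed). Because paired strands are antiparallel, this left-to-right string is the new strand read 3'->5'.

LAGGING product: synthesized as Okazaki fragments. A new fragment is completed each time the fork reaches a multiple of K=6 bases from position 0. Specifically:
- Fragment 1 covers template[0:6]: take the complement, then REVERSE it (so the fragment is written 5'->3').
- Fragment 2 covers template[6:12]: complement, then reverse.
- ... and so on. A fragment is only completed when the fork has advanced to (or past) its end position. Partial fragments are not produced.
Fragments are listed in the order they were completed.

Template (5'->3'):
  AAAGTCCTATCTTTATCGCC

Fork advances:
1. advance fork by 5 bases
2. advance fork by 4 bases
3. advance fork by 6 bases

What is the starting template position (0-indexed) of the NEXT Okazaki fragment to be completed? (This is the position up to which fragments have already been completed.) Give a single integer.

Step 1: advance 5 -> fork_pos = 0 + 5 = 5. Next multiple of 6 is 6 (not reached); still 0 fragment(s).
Step 2: advance 4 -> fork_pos = 5 + 4 = 9. Reached multiple(s) of 6: 6 -> fragment 1 completed (1 total).
Step 3: advance 6 -> fork_pos = 9 + 6 = 15. Reached multiple(s) of 6: 12 -> fragment 2 completed (2 total).
2 fragment(s) completed, covering template[0:12] (2 x 6 = 12). The next fragment, fragment 3, covers template[12:18], so it starts at position 12.

Answer: 12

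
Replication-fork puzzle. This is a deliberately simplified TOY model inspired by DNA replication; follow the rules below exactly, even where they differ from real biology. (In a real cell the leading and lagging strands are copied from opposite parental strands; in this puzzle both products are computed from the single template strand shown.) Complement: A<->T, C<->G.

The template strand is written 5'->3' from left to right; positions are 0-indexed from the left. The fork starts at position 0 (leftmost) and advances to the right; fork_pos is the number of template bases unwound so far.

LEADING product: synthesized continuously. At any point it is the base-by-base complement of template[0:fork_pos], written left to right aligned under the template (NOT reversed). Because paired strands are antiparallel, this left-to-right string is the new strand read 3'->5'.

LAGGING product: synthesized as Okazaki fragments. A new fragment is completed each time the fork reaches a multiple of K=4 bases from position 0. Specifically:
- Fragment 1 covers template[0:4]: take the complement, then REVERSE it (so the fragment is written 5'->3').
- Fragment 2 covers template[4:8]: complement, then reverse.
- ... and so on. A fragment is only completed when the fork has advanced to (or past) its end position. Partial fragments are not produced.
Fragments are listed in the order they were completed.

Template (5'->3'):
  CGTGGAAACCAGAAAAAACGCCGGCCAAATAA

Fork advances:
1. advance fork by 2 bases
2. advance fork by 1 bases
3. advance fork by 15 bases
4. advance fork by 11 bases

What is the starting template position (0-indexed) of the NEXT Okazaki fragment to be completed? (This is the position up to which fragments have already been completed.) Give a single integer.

Step 1: advance 2 -> fork_pos = 0 + 2 = 2. Next multiple of 4 is 4 (not reached); still 0 fragment(s).
Step 2: advance 1 -> fork_pos = 2 + 1 = 3. Next multiple of 4 is 4 (not reached); still 0 fragment(s).
Step 3: advance 15 -> fork_pos = 3 + 15 = 18. Reached multiple(s) of 4: 4, 8, 12, 16 -> fragments 1-4 completed (4 total).
Step 4: advance 11 -> fork_pos = 18 + 11 = 29. Reached multiple(s) of 4: 20, 24, 28 -> fragments 5-7 completed (7 total).
7 fragment(s) completed, covering template[0:28] (7 x 4 = 28). The next fragment, fragment 8, covers template[28:32], so it starts at position 28.

Answer: 28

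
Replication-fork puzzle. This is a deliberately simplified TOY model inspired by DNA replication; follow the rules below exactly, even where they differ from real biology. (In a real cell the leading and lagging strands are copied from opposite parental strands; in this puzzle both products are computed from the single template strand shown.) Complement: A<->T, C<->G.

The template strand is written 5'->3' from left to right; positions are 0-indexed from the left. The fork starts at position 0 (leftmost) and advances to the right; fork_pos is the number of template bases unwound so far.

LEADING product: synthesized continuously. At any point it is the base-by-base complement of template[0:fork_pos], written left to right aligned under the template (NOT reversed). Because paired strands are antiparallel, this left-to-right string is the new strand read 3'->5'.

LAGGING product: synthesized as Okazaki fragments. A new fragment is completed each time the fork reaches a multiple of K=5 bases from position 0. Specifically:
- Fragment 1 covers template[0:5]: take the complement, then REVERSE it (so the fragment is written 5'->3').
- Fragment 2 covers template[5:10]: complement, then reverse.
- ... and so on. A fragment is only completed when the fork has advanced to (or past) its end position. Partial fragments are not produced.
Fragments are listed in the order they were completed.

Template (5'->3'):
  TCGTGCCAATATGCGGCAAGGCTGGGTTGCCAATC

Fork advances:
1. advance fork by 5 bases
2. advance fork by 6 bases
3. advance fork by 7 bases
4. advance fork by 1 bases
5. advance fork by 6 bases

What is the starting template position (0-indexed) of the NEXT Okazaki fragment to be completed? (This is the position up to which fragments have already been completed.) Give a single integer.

Answer: 25

Derivation:
Step 1: advance 5 -> fork_pos = 0 + 5 = 5. Reached multiple(s) of 5: 5 -> fragment 1 completed (1 total).
Step 2: advance 6 -> fork_pos = 5 + 6 = 11. Reached multiple(s) of 5: 10 -> fragment 2 completed (2 total).
Step 3: advance 7 -> fork_pos = 11 + 7 = 18. Reached multiple(s) of 5: 15 -> fragment 3 completed (3 total).
Step 4: advance 1 -> fork_pos = 18 + 1 = 19. Next multiple of 5 is 20 (not reached); still 3 fragment(s).
Step 5: advance 6 -> fork_pos = 19 + 6 = 25. Reached multiple(s) of 5: 20, 25 -> fragments 4-5 completed (5 total).
5 fragment(s) completed, covering template[0:25] (5 x 5 = 25). The next fragment, fragment 6, covers template[25:30], so it starts at position 25.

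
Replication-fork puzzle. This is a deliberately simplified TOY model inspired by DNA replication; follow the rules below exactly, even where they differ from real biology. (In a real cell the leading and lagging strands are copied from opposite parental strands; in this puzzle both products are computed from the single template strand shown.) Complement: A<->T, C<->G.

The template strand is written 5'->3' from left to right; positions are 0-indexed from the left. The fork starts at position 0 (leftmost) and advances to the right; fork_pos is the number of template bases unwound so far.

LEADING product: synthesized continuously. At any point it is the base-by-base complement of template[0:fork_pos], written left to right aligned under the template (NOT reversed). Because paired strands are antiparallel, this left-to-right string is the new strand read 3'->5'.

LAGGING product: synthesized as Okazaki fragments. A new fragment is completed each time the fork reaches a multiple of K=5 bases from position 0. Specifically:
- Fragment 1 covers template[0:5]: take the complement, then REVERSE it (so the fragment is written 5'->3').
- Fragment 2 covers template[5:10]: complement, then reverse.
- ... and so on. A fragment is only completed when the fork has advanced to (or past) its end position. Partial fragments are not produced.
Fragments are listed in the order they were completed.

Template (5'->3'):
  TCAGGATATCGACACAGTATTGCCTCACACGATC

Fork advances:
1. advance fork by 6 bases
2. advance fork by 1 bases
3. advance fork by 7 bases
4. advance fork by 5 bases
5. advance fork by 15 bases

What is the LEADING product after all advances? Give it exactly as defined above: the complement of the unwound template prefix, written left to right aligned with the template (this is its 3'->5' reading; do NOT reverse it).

Step 1: advance 6 -> fork_pos = 0 + 6 = 6.
Step 2: advance 1 -> fork_pos = 6 + 1 = 7.
Step 3: advance 7 -> fork_pos = 7 + 7 = 14.
Step 4: advance 5 -> fork_pos = 14 + 5 = 19.
Step 5: advance 15 -> fork_pos = 19 + 15 = 34.
Unwound prefix: template[0:34] = TCAGGATATCGACACAGTATTGCCTCACACGATC
Complement it base by base (A<->T, C<->G), keeping left-to-right order:
  [0:5] TCAGG -> AGTCC
  [5:10] ATATC -> TATAG
  [10:15] GACAC -> CTGTG
  [15:20] AGTAT -> TCATA
  [20:25] TGCCT -> ACGGA
  [25:30] CACAC -> GTGTG
  [30:34] GATC -> CTAG
Concatenate: AGTCCTATAGCTGTGTCATAACGGAGTGTGCTAG (length 34; written aligned with the template, i.e. 3'->5').

Answer: AGTCCTATAGCTGTGTCATAACGGAGTGTGCTAG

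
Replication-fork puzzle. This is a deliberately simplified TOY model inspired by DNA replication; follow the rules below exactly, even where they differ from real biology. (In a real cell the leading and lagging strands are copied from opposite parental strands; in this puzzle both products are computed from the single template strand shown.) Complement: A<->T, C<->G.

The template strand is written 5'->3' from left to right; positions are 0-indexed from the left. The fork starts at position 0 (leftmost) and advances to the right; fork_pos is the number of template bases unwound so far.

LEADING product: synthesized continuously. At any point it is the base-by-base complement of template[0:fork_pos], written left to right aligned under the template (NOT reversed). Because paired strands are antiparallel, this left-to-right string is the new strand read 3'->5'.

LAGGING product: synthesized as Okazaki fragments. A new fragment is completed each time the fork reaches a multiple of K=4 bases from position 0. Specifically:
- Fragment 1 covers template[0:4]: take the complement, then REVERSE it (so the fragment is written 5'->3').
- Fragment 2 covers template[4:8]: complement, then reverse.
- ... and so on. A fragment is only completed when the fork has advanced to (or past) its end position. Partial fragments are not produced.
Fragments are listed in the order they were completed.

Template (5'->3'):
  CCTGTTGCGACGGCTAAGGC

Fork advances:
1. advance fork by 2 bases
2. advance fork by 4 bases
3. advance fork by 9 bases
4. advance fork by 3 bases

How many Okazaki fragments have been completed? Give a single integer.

Step 1: advance 2 -> fork_pos = 0 + 2 = 2. Next multiple of 4 is 4 (not reached); still 0 fragment(s).
Step 2: advance 4 -> fork_pos = 2 + 4 = 6. Reached multiple(s) of 4: 4 -> fragment 1 completed (1 total).
Step 3: advance 9 -> fork_pos = 6 + 9 = 15. Reached multiple(s) of 4: 8, 12 -> fragments 2-3 completed (3 total).
Step 4: advance 3 -> fork_pos = 15 + 3 = 18. Reached multiple(s) of 4: 16 -> fragment 4 completed (4 total).
Check: final fork_pos = 18; the multiples of 4 that are <= 18 are 4..16 -> 18 // 4 = 4 completed fragment(s).

Answer: 4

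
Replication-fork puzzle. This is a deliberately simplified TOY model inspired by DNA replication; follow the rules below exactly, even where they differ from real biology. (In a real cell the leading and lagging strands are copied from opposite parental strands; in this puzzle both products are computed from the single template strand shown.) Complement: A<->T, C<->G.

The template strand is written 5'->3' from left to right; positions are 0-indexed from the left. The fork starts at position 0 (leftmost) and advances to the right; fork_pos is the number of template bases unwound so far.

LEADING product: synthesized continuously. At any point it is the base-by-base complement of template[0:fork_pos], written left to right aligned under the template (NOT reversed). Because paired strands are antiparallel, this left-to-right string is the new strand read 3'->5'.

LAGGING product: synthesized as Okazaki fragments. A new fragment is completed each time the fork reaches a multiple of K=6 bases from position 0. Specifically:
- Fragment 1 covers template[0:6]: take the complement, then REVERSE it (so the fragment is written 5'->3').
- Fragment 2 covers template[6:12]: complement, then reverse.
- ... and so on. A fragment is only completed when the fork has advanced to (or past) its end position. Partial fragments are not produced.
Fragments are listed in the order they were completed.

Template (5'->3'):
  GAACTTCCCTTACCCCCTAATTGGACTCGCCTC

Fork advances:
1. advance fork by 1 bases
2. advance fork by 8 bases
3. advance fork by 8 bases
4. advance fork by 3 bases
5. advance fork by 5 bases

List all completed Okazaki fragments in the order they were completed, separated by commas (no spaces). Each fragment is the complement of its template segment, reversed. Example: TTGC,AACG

Answer: AAGTTC,TAAGGG,AGGGGG,CCAATT

Derivation:
Step 1: advance 1 -> fork_pos = 0 + 1 = 1. Next multiple of 6 is 6 (not reached); still 0 fragment(s).
Step 2: advance 8 -> fork_pos = 1 + 8 = 9. Reached multiple(s) of 6: 6 -> fragment 1 completed (1 total).
Step 3: advance 8 -> fork_pos = 9 + 8 = 17. Reached multiple(s) of 6: 12 -> fragment 2 completed (2 total).
Step 4: advance 3 -> fork_pos = 17 + 3 = 20. Reached multiple(s) of 6: 18 -> fragment 3 completed (3 total).
Step 5: advance 5 -> fork_pos = 20 + 5 = 25. Reached multiple(s) of 6: 24 -> fragment 4 completed (4 total).
Final fork_pos = 25, so 4 fragment(s) are complete. Build each: template segment -> complement -> reverse.
Fragment 1: template[0:6] = GAACTT -> complement CTTGAA -> reversed AAGTTC
Fragment 2: template[6:12] = CCCTTA -> complement GGGAAT -> reversed TAAGGG
Fragment 3: template[12:18] = CCCCCT -> complement GGGGGA -> reversed AGGGGG
Fragment 4: template[18:24] = AATTGG -> complement TTAACC -> reversed CCAATT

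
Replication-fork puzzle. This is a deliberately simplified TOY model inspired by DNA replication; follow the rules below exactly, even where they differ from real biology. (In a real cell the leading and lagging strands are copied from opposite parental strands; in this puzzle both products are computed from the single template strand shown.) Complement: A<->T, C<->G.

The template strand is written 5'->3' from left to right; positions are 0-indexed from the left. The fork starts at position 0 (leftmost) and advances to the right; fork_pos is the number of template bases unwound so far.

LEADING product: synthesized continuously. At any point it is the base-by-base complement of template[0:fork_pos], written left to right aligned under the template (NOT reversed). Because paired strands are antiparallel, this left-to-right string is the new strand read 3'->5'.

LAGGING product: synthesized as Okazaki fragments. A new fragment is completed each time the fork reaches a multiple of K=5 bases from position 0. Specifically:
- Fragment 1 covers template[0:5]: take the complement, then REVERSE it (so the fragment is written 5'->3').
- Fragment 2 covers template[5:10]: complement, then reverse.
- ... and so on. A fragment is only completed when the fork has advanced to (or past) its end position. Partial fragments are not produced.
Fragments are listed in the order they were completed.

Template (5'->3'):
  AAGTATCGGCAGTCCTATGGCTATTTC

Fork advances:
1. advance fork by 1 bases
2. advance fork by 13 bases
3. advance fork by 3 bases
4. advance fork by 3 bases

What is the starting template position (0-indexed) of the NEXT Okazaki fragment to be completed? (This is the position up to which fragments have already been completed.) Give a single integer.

Answer: 20

Derivation:
Step 1: advance 1 -> fork_pos = 0 + 1 = 1. Next multiple of 5 is 5 (not reached); still 0 fragment(s).
Step 2: advance 13 -> fork_pos = 1 + 13 = 14. Reached multiple(s) of 5: 5, 10 -> fragments 1-2 completed (2 total).
Step 3: advance 3 -> fork_pos = 14 + 3 = 17. Reached multiple(s) of 5: 15 -> fragment 3 completed (3 total).
Step 4: advance 3 -> fork_pos = 17 + 3 = 20. Reached multiple(s) of 5: 20 -> fragment 4 completed (4 total).
4 fragment(s) completed, covering template[0:20] (4 x 5 = 20). The next fragment, fragment 5, covers template[20:25], so it starts at position 20.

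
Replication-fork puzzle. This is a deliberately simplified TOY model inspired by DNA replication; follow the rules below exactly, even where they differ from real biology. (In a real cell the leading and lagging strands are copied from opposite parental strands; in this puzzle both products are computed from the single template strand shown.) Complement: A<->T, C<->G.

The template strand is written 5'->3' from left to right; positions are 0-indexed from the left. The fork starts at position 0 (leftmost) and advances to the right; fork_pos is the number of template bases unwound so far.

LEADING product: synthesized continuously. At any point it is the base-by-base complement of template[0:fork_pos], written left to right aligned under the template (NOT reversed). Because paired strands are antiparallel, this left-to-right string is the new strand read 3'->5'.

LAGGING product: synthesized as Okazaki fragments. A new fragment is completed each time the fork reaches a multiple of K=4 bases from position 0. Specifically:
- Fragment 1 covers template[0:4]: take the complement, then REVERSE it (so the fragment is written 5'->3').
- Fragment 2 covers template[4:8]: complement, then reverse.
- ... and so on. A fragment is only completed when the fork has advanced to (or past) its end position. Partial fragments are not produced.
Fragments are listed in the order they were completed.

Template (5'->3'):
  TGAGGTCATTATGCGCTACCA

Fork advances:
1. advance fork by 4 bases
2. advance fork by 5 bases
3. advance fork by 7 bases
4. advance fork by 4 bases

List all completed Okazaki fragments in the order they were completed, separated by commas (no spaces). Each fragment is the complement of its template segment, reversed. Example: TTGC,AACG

Answer: CTCA,TGAC,ATAA,GCGC,GGTA

Derivation:
Step 1: advance 4 -> fork_pos = 0 + 4 = 4. Reached multiple(s) of 4: 4 -> fragment 1 completed (1 total).
Step 2: advance 5 -> fork_pos = 4 + 5 = 9. Reached multiple(s) of 4: 8 -> fragment 2 completed (2 total).
Step 3: advance 7 -> fork_pos = 9 + 7 = 16. Reached multiple(s) of 4: 12, 16 -> fragments 3-4 completed (4 total).
Step 4: advance 4 -> fork_pos = 16 + 4 = 20. Reached multiple(s) of 4: 20 -> fragment 5 completed (5 total).
Final fork_pos = 20, so 5 fragment(s) are complete. Build each: template segment -> complement -> reverse.
Fragment 1: template[0:4] = TGAG -> complement ACTC -> reversed CTCA
Fragment 2: template[4:8] = GTCA -> complement CAGT -> reversed TGAC
Fragment 3: template[8:12] = TTAT -> complement AATA -> reversed ATAA
Fragment 4: template[12:16] = GCGC -> complement CGCG -> reversed GCGC
Fragment 5: template[16:20] = TACC -> complement ATGG -> reversed GGTA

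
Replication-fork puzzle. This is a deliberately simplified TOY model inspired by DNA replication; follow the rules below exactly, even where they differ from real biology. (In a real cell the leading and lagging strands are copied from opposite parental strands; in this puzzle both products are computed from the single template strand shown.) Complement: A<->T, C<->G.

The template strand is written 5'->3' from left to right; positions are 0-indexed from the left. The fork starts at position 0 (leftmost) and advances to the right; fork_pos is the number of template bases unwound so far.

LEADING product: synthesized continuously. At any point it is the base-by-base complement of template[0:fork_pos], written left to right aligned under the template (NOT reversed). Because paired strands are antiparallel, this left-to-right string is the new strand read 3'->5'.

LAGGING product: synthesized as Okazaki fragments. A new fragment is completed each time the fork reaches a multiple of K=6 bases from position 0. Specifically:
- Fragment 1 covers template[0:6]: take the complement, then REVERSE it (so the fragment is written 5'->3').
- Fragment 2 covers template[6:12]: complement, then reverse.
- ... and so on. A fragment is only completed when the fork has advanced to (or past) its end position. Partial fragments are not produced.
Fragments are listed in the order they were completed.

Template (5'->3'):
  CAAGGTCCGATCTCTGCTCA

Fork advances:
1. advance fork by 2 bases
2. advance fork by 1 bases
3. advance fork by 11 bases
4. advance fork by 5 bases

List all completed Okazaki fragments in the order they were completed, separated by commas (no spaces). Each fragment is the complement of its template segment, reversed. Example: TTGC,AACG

Step 1: advance 2 -> fork_pos = 0 + 2 = 2. Next multiple of 6 is 6 (not reached); still 0 fragment(s).
Step 2: advance 1 -> fork_pos = 2 + 1 = 3. Next multiple of 6 is 6 (not reached); still 0 fragment(s).
Step 3: advance 11 -> fork_pos = 3 + 11 = 14. Reached multiple(s) of 6: 6, 12 -> fragments 1-2 completed (2 total).
Step 4: advance 5 -> fork_pos = 14 + 5 = 19. Reached multiple(s) of 6: 18 -> fragment 3 completed (3 total).
Final fork_pos = 19, so 3 fragment(s) are complete. Build each: template segment -> complement -> reverse.
Fragment 1: template[0:6] = CAAGGT -> complement GTTCCA -> reversed ACCTTG
Fragment 2: template[6:12] = CCGATC -> complement GGCTAG -> reversed GATCGG
Fragment 3: template[12:18] = TCTGCT -> complement AGACGA -> reversed AGCAGA

Answer: ACCTTG,GATCGG,AGCAGA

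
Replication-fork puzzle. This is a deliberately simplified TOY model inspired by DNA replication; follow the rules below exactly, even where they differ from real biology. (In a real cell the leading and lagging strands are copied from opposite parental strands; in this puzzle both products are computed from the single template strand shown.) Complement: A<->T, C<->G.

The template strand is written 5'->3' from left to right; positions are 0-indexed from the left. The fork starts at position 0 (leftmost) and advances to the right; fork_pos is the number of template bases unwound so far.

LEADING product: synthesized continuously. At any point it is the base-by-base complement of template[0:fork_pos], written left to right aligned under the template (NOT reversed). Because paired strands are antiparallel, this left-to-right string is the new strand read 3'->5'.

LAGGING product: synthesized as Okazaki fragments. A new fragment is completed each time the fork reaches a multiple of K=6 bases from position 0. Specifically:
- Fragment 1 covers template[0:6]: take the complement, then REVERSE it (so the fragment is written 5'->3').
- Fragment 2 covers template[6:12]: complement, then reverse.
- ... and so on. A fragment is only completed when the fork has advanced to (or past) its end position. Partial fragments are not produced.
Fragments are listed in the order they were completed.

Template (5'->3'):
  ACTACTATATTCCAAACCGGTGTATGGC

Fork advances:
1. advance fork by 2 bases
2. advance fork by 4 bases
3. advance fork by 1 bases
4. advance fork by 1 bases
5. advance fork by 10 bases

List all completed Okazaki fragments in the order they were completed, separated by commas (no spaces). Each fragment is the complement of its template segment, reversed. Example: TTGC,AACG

Answer: AGTAGT,GAATAT,GGTTTG

Derivation:
Step 1: advance 2 -> fork_pos = 0 + 2 = 2. Next multiple of 6 is 6 (not reached); still 0 fragment(s).
Step 2: advance 4 -> fork_pos = 2 + 4 = 6. Reached multiple(s) of 6: 6 -> fragment 1 completed (1 total).
Step 3: advance 1 -> fork_pos = 6 + 1 = 7. Next multiple of 6 is 12 (not reached); still 1 fragment(s).
Step 4: advance 1 -> fork_pos = 7 + 1 = 8. Next multiple of 6 is 12 (not reached); still 1 fragment(s).
Step 5: advance 10 -> fork_pos = 8 + 10 = 18. Reached multiple(s) of 6: 12, 18 -> fragments 2-3 completed (3 total).
Final fork_pos = 18, so 3 fragment(s) are complete. Build each: template segment -> complement -> reverse.
Fragment 1: template[0:6] = ACTACT -> complement TGATGA -> reversed AGTAGT
Fragment 2: template[6:12] = ATATTC -> complement TATAAG -> reversed GAATAT
Fragment 3: template[12:18] = CAAACC -> complement GTTTGG -> reversed GGTTTG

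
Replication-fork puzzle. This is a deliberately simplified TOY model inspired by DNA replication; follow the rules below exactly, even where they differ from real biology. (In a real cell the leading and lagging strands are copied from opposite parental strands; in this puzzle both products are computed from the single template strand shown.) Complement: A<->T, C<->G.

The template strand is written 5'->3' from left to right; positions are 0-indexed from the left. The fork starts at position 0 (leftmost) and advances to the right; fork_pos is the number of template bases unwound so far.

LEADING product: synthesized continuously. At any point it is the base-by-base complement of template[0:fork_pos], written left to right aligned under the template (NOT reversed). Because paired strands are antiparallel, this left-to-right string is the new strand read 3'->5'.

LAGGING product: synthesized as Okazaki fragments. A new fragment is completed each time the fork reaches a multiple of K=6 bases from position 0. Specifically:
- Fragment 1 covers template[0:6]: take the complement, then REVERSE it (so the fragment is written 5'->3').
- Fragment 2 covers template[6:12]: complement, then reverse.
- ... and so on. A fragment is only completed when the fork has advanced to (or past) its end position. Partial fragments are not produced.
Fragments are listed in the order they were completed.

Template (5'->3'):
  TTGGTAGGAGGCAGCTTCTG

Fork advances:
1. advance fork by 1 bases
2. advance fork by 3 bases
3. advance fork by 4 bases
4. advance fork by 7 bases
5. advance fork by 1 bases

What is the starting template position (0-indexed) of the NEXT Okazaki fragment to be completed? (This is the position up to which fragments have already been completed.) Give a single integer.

Answer: 12

Derivation:
Step 1: advance 1 -> fork_pos = 0 + 1 = 1. Next multiple of 6 is 6 (not reached); still 0 fragment(s).
Step 2: advance 3 -> fork_pos = 1 + 3 = 4. Next multiple of 6 is 6 (not reached); still 0 fragment(s).
Step 3: advance 4 -> fork_pos = 4 + 4 = 8. Reached multiple(s) of 6: 6 -> fragment 1 completed (1 total).
Step 4: advance 7 -> fork_pos = 8 + 7 = 15. Reached multiple(s) of 6: 12 -> fragment 2 completed (2 total).
Step 5: advance 1 -> fork_pos = 15 + 1 = 16. Next multiple of 6 is 18 (not reached); still 2 fragment(s).
2 fragment(s) completed, covering template[0:12] (2 x 6 = 12). The next fragment, fragment 3, covers template[12:18], so it starts at position 12.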